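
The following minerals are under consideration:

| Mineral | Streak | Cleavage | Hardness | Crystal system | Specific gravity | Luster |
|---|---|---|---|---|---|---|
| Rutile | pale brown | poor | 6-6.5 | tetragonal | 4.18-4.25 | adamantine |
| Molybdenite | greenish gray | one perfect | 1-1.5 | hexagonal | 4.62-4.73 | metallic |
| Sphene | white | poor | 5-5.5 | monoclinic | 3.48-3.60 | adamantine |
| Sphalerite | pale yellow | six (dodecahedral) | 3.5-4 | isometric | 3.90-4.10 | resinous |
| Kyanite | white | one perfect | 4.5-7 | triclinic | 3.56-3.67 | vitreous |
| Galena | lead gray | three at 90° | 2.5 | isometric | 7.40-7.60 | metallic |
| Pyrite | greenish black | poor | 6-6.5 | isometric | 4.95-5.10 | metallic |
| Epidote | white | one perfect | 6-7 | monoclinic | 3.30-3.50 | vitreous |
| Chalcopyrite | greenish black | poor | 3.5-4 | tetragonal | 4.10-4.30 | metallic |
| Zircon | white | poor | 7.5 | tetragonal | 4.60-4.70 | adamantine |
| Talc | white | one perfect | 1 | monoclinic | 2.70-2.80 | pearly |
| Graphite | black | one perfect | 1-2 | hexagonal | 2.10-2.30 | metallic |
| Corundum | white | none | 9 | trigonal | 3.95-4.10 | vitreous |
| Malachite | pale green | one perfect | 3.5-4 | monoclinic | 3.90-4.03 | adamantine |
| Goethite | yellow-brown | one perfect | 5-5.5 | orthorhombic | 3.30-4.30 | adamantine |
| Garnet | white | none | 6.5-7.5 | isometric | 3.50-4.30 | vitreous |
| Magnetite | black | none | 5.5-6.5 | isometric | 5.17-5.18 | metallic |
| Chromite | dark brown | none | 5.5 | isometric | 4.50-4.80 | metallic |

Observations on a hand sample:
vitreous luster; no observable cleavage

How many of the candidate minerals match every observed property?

2

Vitreous luster — narrows the field to Kyanite, Epidote, Corundum, Garnet.
No observable cleavage rules out Kyanite, Epidote.
The minerals that satisfy all observations are Corundum, Garnet.
That is 2 minerals.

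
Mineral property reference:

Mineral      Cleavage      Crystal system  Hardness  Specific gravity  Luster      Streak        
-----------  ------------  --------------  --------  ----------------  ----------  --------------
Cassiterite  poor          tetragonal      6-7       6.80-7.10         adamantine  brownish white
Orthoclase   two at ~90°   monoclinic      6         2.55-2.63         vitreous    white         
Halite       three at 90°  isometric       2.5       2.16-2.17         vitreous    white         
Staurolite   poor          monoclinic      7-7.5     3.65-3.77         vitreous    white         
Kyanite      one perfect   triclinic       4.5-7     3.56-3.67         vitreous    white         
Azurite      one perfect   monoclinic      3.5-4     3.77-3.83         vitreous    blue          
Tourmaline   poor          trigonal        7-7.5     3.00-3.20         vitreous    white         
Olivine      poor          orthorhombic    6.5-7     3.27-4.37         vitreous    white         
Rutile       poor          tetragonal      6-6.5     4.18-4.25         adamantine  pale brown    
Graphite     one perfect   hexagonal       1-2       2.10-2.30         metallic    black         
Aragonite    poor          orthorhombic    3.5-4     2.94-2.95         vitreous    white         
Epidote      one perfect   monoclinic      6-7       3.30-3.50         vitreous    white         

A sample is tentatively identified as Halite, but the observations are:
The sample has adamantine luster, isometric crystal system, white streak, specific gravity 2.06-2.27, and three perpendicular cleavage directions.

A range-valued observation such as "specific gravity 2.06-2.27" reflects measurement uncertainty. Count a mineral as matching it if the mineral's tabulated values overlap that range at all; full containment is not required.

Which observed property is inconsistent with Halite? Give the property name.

luster

Adamantine luster: Halite has vitreous luster — inconsistent.
Isometric crystal system: Halite has isometric system — agrees.
White streak: Halite has white streak — agrees.
Specific gravity 2.06-2.27: Halite has SG 2.16-2.17 — agrees.
Three perpendicular cleavage directions: Halite has cleavage three at 90° — agrees.
The luster is the one property that does not fit.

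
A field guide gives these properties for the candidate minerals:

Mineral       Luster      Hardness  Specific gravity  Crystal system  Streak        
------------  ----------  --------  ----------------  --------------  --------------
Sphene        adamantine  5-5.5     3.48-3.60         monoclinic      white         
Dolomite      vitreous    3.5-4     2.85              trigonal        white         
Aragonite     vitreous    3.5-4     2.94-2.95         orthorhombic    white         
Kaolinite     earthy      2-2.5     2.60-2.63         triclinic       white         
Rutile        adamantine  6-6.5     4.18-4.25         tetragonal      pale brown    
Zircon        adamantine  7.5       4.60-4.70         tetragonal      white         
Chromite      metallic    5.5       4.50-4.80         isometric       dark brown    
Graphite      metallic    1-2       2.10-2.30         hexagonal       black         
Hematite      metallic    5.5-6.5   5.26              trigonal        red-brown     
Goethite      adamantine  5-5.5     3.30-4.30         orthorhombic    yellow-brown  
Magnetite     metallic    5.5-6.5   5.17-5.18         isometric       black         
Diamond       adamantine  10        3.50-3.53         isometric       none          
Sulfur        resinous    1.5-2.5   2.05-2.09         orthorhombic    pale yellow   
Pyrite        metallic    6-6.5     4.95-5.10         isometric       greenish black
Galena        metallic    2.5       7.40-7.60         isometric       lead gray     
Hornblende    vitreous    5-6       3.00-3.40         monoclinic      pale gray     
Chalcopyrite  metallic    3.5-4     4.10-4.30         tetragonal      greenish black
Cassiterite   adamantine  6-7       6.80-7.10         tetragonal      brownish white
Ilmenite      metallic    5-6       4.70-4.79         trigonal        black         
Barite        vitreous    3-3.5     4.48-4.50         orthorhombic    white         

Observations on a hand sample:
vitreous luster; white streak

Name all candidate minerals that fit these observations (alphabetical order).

Aragonite, Barite, Dolomite

Vitreous luster: leaves Dolomite, Aragonite, Hornblende, Barite.
White streak eliminates Hornblende.
The minerals that satisfy all observations are Aragonite, Barite, Dolomite.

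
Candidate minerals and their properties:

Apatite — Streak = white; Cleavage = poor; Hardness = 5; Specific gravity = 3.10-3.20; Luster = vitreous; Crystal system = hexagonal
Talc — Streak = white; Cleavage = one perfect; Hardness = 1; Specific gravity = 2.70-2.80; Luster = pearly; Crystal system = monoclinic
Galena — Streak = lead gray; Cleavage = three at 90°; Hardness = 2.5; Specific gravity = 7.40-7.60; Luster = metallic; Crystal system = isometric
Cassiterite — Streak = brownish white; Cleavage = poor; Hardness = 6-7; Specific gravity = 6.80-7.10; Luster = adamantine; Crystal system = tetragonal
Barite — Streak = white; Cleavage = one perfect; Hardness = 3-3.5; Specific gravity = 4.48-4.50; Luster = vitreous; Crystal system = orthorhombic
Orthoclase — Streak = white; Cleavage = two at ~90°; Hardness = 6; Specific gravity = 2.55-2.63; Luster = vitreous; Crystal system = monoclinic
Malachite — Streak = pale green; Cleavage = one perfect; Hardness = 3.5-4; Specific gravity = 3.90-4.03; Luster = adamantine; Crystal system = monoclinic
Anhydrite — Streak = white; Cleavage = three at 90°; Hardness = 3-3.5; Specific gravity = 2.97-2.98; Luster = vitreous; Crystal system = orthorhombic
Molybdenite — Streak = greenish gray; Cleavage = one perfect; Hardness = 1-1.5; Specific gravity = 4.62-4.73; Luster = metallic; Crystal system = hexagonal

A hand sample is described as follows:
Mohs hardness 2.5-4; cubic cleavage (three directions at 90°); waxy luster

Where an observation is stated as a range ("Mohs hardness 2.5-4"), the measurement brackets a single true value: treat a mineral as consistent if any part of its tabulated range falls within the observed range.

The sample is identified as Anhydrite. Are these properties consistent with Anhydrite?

Mohs hardness 2.5-4 — matches Anhydrite (hardness 3-3.5).
Cubic cleavage (three directions at 90°) — matches Anhydrite (cleavage three at 90°).
Waxy luster — Anhydrite has vitreous luster; a mismatch.
Luster alone is enough to reject Anhydrite.

Inconsistent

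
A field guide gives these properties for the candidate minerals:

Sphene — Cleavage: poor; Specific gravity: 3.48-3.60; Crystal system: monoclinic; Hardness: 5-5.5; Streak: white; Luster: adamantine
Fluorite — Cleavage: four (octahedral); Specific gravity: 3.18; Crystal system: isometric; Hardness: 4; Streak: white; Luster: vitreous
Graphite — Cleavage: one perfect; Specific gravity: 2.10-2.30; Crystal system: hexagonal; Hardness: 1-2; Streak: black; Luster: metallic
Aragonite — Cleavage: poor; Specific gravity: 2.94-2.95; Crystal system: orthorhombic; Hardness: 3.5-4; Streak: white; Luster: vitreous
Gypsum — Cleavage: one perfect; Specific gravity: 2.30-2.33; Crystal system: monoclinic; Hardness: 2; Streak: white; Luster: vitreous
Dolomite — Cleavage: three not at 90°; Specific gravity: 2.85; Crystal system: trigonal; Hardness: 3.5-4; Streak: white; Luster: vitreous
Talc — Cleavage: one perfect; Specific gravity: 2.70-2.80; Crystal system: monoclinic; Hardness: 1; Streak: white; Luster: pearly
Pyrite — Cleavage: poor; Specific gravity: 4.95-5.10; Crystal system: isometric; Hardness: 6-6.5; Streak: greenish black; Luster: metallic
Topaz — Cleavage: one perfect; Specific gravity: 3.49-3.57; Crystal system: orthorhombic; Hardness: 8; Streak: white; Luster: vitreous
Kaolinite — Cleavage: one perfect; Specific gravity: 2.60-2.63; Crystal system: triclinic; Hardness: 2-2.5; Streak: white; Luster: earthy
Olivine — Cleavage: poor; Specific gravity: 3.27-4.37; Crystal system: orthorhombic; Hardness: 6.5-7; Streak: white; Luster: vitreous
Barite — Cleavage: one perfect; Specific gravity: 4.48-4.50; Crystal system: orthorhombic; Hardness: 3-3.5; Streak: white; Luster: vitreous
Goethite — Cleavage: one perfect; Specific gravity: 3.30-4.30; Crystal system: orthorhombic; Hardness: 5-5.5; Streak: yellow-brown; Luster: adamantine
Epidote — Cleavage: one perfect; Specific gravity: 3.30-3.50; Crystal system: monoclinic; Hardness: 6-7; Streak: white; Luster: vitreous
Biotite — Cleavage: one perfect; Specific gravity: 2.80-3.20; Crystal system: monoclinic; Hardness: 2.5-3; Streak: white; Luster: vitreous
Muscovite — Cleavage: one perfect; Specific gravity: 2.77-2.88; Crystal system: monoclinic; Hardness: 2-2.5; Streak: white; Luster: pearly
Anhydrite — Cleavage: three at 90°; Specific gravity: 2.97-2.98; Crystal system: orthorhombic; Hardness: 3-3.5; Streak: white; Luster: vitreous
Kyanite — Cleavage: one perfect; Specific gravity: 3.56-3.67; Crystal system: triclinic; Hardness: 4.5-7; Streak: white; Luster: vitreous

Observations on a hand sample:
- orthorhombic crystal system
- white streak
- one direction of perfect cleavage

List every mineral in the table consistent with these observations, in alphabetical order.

Orthorhombic crystal system — Aragonite, Topaz, Olivine, Barite, Goethite, Anhydrite remain.
White streak is inconsistent with Goethite.
One direction of perfect cleavage — Topaz, Barite remain.
The minerals that satisfy all observations are Barite, Topaz.

Barite, Topaz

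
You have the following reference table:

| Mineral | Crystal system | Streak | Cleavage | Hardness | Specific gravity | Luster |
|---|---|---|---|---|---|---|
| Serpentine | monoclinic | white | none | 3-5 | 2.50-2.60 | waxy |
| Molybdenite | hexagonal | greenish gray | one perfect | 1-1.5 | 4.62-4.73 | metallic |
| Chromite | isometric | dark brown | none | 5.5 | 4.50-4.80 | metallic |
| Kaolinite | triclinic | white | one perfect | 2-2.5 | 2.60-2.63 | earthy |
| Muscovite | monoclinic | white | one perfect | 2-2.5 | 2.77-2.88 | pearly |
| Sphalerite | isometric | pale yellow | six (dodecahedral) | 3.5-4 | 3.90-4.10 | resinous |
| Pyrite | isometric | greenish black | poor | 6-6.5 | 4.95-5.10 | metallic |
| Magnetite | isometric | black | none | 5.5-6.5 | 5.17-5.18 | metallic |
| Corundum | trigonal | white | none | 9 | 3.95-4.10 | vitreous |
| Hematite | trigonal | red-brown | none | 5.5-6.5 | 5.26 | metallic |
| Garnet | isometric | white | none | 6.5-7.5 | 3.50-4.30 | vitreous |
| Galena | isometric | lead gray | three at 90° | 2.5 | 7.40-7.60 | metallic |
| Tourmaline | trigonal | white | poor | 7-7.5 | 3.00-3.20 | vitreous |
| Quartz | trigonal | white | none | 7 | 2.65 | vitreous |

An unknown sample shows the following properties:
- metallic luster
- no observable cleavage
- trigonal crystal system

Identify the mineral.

Hematite

Metallic luster: only Molybdenite, Chromite, Pyrite, Magnetite, Hematite, Galena remain.
No observable cleavage rules out Molybdenite, Pyrite, Galena.
Trigonal crystal system: leaves Hematite.
Hematite is the sole remaining match.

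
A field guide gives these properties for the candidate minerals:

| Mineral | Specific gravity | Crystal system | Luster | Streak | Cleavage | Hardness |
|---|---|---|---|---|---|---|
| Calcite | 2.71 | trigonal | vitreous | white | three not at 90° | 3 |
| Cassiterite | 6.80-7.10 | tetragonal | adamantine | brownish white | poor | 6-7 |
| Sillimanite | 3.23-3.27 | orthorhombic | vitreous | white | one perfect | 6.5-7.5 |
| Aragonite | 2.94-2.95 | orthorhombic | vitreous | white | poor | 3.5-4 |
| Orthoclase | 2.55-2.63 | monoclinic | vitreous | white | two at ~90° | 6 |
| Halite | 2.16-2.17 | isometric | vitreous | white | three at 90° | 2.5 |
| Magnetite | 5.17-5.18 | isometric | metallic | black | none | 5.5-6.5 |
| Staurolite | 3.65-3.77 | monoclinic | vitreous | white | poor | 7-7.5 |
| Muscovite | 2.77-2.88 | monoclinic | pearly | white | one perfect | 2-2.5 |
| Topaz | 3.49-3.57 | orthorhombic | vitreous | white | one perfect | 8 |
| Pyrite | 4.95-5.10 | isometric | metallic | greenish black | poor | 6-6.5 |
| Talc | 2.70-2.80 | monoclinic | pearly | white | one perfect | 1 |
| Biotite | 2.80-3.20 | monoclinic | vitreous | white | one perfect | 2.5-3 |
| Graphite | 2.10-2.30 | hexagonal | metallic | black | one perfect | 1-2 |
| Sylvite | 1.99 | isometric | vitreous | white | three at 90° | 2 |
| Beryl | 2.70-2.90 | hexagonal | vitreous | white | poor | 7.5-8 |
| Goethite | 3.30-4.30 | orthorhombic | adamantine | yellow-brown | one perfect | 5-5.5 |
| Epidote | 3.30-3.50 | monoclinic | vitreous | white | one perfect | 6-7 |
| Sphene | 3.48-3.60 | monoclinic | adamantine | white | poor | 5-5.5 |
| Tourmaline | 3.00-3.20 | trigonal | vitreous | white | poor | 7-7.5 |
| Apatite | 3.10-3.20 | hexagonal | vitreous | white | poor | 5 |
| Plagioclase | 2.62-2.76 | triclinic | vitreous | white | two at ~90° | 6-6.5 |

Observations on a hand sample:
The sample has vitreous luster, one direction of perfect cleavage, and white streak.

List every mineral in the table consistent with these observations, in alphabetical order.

Biotite, Epidote, Sillimanite, Topaz

Vitreous luster: leaves Calcite, Sillimanite, Aragonite, Orthoclase, Halite, Staurolite, Topaz, Biotite, Sylvite, Beryl, Epidote, Tourmaline, Apatite, Plagioclase.
One direction of perfect cleavage: Sillimanite, Topaz, Biotite, Epidote remain.
White streak: every remaining candidate is consistent.
Remaining candidates: Biotite, Epidote, Sillimanite, Topaz.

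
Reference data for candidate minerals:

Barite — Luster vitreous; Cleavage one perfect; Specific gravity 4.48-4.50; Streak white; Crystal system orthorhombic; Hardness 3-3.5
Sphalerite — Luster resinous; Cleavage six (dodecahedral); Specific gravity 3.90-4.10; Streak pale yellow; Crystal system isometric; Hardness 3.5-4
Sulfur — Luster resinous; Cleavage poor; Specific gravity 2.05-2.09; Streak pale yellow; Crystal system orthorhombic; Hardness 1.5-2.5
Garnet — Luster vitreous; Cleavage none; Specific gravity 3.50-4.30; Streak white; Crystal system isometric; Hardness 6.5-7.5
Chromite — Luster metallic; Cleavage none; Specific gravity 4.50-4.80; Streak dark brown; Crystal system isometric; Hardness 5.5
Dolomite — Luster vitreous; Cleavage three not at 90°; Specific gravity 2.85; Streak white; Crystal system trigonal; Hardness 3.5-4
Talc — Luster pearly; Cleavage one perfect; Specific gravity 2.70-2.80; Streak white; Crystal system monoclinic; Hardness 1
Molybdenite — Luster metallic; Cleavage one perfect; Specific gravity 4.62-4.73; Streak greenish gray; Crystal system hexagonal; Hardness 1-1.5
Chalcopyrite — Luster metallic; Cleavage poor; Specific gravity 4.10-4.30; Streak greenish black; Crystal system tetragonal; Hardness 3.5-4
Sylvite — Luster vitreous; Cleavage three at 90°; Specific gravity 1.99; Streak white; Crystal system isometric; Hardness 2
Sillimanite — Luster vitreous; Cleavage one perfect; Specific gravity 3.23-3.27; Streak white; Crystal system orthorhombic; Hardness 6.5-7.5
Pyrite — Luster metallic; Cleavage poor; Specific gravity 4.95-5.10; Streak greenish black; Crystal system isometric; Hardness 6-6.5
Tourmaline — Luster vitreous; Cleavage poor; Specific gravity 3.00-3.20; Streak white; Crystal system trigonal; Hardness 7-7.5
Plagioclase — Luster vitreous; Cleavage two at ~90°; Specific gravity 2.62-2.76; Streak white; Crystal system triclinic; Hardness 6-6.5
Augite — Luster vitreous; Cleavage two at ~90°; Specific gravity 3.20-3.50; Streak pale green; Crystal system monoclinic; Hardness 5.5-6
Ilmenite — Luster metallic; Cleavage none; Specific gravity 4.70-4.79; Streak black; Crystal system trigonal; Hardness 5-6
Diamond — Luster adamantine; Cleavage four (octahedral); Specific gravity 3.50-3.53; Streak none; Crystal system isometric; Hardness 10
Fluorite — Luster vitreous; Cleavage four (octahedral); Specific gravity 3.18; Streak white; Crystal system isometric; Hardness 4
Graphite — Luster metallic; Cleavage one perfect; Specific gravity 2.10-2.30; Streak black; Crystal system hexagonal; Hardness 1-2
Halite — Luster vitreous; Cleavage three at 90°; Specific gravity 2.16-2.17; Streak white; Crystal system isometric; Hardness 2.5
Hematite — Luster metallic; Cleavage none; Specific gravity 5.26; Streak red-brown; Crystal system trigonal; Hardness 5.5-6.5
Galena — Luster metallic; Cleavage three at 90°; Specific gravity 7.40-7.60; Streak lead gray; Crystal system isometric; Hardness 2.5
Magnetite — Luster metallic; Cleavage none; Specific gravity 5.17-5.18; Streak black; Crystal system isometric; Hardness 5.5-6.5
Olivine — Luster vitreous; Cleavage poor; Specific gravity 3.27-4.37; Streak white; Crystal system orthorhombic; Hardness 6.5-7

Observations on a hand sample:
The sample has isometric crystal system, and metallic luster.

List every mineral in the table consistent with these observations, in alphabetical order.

Isometric crystal system: narrows the field to Sphalerite, Garnet, Chromite, Sylvite, Pyrite, Diamond, Fluorite, Halite, Galena, Magnetite.
Metallic luster: only Chromite, Pyrite, Galena, Magnetite remain.
Consistent with every observation: Chromite, Galena, Magnetite, Pyrite.

Chromite, Galena, Magnetite, Pyrite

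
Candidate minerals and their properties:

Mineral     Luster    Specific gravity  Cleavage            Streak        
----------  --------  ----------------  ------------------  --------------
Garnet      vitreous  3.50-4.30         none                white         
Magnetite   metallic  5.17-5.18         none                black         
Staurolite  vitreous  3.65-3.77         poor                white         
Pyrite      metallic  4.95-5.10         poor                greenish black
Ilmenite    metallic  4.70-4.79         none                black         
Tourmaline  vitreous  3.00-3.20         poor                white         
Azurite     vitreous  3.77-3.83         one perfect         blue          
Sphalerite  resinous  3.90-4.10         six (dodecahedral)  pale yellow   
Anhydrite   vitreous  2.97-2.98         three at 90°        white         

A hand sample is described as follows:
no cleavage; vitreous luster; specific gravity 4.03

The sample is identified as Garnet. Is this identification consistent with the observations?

Consistent

No cleavage — matches Garnet (cleavage none).
Vitreous luster — matches Garnet (vitreous luster).
Specific gravity 4.03 — matches Garnet (SG 3.50-4.30).
Nothing contradicts Garnet.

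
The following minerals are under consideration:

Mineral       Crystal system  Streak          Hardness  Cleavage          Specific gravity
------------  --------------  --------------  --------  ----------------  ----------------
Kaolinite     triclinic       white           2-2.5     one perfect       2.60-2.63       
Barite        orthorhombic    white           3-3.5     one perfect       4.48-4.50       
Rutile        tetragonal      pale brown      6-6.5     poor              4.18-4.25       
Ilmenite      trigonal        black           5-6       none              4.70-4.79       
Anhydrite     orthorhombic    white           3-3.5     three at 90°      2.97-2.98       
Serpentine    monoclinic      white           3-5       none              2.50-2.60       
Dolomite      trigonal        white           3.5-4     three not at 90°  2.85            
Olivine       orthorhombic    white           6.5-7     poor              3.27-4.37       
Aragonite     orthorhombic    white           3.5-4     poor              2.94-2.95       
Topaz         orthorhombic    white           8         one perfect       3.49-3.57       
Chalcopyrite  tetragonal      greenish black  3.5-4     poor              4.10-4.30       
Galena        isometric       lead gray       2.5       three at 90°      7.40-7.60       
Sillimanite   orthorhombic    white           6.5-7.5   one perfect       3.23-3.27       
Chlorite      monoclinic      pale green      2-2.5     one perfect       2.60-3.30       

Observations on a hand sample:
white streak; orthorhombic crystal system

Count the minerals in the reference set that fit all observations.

White streak is inconsistent with Rutile, Ilmenite, Chalcopyrite, Galena, Chlorite.
Orthorhombic crystal system eliminates Kaolinite, Serpentine, Dolomite.
The minerals that satisfy all observations are Anhydrite, Aragonite, Barite, Olivine, Sillimanite, Topaz.
That is 6 minerals.

6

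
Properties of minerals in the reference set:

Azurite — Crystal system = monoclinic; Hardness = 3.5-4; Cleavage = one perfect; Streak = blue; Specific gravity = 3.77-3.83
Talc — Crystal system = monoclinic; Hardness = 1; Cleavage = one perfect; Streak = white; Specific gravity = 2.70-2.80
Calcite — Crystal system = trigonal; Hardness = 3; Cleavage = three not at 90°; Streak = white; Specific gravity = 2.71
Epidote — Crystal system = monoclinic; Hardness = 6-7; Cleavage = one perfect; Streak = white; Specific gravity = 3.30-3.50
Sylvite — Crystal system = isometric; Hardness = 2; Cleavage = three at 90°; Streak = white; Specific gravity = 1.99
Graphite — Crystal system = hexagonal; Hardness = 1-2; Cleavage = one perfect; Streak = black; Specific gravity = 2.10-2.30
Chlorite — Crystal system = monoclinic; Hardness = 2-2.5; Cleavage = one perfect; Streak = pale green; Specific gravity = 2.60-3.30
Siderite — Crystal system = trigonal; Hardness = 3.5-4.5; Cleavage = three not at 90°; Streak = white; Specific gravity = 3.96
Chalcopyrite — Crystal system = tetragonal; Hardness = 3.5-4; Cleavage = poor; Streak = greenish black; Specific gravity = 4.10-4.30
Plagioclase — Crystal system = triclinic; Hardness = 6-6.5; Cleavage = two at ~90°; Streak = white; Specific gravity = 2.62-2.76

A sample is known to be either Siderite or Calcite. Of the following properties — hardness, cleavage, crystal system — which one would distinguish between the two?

Hardness: Siderite 3.5-4.5, Calcite 3 — distinct.
Cleavage: both three not at 90° — same for both.
Crystal system: both trigonal — same for both.
Hardness is the diagnostic property here.

hardness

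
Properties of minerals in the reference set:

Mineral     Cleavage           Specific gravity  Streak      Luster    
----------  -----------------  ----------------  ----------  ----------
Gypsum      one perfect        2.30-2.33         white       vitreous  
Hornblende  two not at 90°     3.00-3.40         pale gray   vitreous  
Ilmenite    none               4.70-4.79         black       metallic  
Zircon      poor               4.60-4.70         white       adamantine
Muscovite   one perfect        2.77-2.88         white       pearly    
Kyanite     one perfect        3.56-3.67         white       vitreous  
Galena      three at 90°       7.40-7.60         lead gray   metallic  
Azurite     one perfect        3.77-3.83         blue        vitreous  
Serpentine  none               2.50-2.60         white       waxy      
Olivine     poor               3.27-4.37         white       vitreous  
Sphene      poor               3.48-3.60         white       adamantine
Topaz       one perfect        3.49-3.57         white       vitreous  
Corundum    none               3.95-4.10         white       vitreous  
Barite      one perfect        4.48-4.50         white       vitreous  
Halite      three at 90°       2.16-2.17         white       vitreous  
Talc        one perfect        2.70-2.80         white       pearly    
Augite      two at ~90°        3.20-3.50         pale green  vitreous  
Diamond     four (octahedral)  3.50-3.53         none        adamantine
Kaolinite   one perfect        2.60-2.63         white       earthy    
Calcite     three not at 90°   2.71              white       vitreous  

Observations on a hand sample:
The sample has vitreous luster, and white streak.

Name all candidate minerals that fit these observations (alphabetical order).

Barite, Calcite, Corundum, Gypsum, Halite, Kyanite, Olivine, Topaz

Vitreous luster — narrows the field to Gypsum, Hornblende, Kyanite, Azurite, Olivine, Topaz, Corundum, Barite, Halite, Augite, Calcite.
White streak is inconsistent with Hornblende, Azurite, Augite.
Remaining candidates: Barite, Calcite, Corundum, Gypsum, Halite, Kyanite, Olivine, Topaz.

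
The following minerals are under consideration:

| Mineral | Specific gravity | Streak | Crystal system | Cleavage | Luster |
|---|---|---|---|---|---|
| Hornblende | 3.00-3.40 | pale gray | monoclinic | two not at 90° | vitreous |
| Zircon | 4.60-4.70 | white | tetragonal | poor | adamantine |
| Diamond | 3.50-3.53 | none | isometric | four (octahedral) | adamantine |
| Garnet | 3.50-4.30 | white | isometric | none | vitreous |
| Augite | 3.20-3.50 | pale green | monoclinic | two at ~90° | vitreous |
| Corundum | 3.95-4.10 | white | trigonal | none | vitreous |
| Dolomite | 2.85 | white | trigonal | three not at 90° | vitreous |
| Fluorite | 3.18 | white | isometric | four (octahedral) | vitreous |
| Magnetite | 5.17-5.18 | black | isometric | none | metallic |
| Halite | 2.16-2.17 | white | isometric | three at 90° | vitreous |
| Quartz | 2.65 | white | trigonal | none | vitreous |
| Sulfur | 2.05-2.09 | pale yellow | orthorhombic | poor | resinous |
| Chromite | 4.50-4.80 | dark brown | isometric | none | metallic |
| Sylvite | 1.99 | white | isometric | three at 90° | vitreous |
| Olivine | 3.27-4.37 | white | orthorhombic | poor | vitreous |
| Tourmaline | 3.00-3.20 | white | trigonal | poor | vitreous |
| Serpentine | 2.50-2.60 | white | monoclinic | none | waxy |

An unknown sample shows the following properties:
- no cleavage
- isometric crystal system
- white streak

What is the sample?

Garnet

No cleavage — only Garnet, Corundum, Magnetite, Quartz, Chromite, Serpentine remain.
Isometric crystal system eliminates Corundum, Quartz, Serpentine.
White streak — Garnet remains.
The only mineral consistent with every observation is Garnet.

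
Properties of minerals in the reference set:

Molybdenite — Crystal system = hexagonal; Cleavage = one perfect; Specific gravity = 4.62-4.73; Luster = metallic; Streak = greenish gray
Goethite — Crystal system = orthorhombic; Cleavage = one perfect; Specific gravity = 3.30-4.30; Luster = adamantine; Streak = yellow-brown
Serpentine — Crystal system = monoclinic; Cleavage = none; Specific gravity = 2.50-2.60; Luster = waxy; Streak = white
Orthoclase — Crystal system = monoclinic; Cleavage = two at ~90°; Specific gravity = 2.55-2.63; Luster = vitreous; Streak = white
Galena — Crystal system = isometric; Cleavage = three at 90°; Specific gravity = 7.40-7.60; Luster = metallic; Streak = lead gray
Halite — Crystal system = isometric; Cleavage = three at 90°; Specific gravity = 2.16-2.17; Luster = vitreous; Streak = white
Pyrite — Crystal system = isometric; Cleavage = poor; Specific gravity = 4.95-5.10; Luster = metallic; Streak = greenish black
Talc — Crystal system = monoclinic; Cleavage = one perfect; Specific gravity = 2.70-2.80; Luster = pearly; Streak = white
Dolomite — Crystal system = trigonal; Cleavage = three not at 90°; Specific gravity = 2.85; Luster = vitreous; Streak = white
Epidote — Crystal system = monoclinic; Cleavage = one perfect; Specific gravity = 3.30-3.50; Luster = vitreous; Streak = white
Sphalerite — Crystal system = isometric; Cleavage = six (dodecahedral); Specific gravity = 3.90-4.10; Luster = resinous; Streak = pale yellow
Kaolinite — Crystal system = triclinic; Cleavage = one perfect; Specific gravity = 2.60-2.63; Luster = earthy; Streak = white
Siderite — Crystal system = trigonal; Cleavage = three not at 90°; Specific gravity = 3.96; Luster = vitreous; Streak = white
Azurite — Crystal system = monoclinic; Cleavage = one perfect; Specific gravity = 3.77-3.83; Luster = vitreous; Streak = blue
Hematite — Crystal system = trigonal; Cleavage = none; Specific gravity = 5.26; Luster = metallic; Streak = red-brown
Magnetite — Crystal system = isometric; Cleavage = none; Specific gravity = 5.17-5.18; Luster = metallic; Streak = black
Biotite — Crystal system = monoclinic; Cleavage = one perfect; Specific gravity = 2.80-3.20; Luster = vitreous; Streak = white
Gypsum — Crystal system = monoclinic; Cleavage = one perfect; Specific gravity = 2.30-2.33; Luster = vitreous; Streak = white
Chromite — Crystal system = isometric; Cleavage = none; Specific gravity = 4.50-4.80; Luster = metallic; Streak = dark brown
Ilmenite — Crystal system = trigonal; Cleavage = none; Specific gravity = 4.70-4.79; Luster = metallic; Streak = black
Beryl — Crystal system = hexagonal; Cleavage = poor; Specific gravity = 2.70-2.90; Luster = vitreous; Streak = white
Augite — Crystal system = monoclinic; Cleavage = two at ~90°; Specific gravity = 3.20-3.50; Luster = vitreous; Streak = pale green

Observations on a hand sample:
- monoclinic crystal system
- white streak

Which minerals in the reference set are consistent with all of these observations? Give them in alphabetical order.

Monoclinic crystal system — only Serpentine, Orthoclase, Talc, Epidote, Azurite, Biotite, Gypsum, Augite remain.
White streak eliminates Azurite, Augite.
Consistent with every observation: Biotite, Epidote, Gypsum, Orthoclase, Serpentine, Talc.

Biotite, Epidote, Gypsum, Orthoclase, Serpentine, Talc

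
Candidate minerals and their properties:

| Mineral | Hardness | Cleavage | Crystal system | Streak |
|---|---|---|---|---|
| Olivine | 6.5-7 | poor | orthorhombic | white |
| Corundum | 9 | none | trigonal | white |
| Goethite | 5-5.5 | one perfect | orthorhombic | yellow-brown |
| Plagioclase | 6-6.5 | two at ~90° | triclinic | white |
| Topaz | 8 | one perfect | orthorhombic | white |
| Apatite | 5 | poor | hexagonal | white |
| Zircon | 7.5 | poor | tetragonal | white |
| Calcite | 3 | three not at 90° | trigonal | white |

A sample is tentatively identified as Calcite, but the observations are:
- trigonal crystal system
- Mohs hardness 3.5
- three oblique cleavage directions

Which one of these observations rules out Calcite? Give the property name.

Trigonal crystal system: Calcite has trigonal system — within range.
Mohs hardness 3.5: Calcite has hardness 3 — outside the reference range.
Three oblique cleavage directions: Calcite has cleavage three not at 90° — within range.
Everything matches except the hardness.

hardness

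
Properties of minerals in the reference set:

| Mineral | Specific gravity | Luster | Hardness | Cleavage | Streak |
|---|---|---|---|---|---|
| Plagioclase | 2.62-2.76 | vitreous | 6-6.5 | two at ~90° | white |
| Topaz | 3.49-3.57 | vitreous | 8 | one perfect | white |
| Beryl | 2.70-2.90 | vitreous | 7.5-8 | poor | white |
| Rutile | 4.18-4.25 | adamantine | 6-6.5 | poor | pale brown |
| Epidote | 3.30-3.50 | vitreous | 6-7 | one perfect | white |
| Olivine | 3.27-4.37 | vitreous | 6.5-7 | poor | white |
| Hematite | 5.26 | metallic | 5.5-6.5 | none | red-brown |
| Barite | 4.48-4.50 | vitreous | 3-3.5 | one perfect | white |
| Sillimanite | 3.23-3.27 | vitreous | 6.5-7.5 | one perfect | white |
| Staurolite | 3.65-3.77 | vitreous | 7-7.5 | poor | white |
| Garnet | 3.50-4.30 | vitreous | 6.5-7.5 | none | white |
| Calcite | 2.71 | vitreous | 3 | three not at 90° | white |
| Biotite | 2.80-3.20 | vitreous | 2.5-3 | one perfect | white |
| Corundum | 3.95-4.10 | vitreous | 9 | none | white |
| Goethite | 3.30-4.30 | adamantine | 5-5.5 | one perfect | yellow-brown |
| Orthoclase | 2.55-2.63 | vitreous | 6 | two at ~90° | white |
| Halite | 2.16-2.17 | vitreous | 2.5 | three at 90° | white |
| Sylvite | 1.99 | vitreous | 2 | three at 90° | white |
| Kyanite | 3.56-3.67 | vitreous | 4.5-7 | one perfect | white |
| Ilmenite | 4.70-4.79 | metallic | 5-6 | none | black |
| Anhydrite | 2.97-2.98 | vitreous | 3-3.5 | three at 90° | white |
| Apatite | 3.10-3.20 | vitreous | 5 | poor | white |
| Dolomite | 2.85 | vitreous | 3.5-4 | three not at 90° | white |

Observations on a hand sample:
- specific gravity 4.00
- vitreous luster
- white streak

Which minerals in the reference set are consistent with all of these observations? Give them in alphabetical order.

Specific gravity 4.00 — narrows the field to Olivine, Garnet, Corundum, Goethite.
Vitreous luster eliminates Goethite.
White streak — every remaining candidate is consistent.
Remaining candidates: Corundum, Garnet, Olivine.

Corundum, Garnet, Olivine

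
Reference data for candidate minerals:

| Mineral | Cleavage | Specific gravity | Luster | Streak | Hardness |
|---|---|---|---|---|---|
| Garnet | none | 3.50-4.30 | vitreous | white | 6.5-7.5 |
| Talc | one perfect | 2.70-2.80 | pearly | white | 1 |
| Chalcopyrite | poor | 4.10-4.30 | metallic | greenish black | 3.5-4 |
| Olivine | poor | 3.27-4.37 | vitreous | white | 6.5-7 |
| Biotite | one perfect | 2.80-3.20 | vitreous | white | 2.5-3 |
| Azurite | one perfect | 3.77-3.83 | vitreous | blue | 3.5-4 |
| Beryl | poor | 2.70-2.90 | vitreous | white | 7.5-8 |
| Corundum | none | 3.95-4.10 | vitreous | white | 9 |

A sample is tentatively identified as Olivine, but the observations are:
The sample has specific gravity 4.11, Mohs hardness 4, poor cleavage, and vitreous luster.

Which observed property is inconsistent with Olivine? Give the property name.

hardness

Specific gravity 4.11: Olivine has SG 3.27-4.37 — matches.
Mohs hardness 4: Olivine has hardness 6.5-7 — inconsistent.
Poor cleavage: Olivine has cleavage poor — matches.
Vitreous luster: Olivine has vitreous luster — matches.
Only the hardness is inconsistent.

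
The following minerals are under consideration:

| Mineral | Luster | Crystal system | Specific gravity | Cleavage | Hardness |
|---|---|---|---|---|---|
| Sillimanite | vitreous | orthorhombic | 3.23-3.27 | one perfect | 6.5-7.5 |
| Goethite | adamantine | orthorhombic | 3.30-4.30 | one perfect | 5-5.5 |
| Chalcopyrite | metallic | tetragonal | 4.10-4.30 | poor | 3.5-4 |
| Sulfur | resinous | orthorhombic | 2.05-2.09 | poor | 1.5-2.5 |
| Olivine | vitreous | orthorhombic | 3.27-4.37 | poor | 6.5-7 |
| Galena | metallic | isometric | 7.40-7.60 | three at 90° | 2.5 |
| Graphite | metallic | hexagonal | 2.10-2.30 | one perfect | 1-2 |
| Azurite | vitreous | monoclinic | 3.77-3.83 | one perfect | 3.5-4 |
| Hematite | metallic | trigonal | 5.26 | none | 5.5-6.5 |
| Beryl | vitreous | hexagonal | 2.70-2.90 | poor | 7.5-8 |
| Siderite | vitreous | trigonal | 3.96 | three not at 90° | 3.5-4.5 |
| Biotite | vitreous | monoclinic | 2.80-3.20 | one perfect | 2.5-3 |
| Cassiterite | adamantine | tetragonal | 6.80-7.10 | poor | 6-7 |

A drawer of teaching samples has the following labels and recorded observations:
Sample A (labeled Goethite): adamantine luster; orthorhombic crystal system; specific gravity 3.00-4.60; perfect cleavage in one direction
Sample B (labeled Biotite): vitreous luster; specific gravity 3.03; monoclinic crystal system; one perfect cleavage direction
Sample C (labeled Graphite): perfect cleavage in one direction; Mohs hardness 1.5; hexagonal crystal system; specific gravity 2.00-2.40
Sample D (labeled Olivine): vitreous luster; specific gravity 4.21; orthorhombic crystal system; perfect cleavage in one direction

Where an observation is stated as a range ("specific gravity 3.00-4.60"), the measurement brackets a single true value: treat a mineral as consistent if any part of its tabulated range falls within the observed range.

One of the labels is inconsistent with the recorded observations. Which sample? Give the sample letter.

D

Sample A: observations are consistent with Goethite.
Sample B: observations are consistent with Biotite.
Sample C: observations are consistent with Graphite.
Sample D: Olivine has cleavage poor, but the record shows perfect cleavage in one direction — this label is wrong.
Only sample D is inconsistent with its label.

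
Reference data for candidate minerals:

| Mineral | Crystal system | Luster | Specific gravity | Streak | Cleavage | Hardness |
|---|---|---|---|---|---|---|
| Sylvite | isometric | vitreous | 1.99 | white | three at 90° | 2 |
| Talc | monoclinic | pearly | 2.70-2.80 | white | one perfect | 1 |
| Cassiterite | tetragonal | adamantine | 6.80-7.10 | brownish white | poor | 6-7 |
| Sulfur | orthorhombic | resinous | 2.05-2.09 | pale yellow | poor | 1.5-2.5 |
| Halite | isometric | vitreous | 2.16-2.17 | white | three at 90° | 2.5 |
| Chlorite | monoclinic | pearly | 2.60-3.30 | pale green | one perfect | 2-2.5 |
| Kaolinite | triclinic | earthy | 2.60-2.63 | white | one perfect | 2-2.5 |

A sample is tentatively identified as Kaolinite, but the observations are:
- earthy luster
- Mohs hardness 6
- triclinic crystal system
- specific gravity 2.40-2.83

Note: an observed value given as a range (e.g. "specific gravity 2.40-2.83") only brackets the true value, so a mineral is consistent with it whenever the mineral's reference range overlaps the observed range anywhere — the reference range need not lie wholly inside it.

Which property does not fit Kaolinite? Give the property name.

Earthy luster: Kaolinite has earthy luster — within range.
Mohs hardness 6: Kaolinite has hardness 2-2.5 — inconsistent.
Triclinic crystal system: Kaolinite has triclinic system — within range.
Specific gravity 2.40-2.83: Kaolinite has SG 2.60-2.63 — within range.
The hardness is the one property that does not fit.

hardness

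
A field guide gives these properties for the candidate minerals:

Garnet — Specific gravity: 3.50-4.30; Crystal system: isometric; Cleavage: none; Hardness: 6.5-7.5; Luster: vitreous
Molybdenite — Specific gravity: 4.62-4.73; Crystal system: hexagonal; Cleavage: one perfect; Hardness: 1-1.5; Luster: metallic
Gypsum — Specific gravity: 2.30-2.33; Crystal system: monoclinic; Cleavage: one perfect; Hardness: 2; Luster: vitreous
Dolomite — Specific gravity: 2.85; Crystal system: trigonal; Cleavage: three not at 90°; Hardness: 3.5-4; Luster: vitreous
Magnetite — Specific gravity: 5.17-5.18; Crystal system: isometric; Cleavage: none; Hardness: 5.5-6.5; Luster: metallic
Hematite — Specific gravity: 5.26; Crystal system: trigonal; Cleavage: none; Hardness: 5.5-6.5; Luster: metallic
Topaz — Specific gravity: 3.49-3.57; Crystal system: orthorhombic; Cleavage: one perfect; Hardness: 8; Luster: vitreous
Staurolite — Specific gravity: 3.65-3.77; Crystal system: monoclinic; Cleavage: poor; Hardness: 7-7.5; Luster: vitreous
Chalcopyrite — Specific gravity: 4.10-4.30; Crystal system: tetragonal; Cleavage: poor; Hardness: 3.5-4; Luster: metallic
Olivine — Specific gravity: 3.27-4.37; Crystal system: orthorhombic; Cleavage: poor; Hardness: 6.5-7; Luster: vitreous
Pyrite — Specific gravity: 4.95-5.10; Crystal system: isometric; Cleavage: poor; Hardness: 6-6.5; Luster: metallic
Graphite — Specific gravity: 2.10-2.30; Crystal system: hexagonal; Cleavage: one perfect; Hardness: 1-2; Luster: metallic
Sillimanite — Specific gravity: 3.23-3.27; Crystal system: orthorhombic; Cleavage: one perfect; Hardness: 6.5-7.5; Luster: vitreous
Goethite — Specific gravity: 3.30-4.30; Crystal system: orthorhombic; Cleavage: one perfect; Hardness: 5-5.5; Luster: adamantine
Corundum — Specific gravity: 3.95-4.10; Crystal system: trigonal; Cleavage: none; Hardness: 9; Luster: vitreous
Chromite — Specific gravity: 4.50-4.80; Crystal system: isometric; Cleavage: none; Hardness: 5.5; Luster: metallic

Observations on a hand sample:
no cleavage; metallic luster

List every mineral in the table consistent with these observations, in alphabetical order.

No cleavage: only Garnet, Magnetite, Hematite, Corundum, Chromite remain.
Metallic luster is inconsistent with Garnet, Corundum.
Remaining candidates: Chromite, Hematite, Magnetite.

Chromite, Hematite, Magnetite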